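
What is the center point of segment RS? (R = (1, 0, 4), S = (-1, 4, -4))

M = ((x₁+x₂)/2, (y₁+y₂)/2, (z₁+z₂)/2)
  = ((1 - 1)/2, (0 + 4)/2, (4 - 4)/2)
  = (0/2, 4/2, 0/2)
  = (0, 2, 0)

(0, 2, 0)


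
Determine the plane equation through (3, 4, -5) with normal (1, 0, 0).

The plane through P with normal n = (a, b, c) satisfies n·(r - P) = 0,
i.e. ax + by + cz = a·x₀ + b·y₀ + c·z₀.
d = 1·3 + 0·4 + 0·(-5)
  = 3 + 0 + 0
  = 3
Equation: x = 3

x = 3


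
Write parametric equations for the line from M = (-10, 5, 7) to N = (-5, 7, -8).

Direction vector d = N - M = (-5 + 10, 7 - 5, -8 - 7) = (5, 2, -15)
Parametric form r = M + t·d:
x = -10 + 5t, y = 5 + 2t, z = 7 - 15t

x = -10 + 5t, y = 5 + 2t, z = 7 - 15t


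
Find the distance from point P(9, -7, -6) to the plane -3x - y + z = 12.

distance = |a·x₀ + b·y₀ + c·z₀ - d| / √(a² + b² + c²)
  = |(-3)·9 + (-1)·(-7) + 1·(-6) - 12| / √((-3)² + (-1)² + 1²)
  = |-27 + 7 - 6 - 12| / √(9 + 1 + 1)
  = |-38| / √11
  = 38 / 3.317
  ≈ 11.46

11.46


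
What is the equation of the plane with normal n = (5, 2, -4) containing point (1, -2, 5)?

The plane through P with normal n = (a, b, c) satisfies n·(r - P) = 0,
i.e. ax + by + cz = a·x₀ + b·y₀ + c·z₀.
d = 5·1 + 2·(-2) + (-4)·5
  = 5 - 4 - 20
  = -19
Equation: 5x + 2y - 4z = -19

5x + 2y - 4z = -19


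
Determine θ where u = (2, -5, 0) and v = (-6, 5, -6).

u·v = 2·(-6) + (-5)·5 + 0·(-6) = -12 - 25 + 0 = -37
|u| = √(2² + (-5)² + 0²) = √29 ≈ 5.385
|v| = √((-6)² + 5² + (-6)²) = √97 ≈ 9.849
cos θ = (u·v)/(|u||v|) = -37/(5.385·9.849) ≈ -0.6976
θ = arccos(-0.6976) ≈ 134.2°

134.2°


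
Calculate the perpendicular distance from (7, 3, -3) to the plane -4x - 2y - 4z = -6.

distance = |a·x₀ + b·y₀ + c·z₀ - d| / √(a² + b² + c²)
  = |(-4)·7 + (-2)·3 + (-4)·(-3) - (-6)| / √((-4)² + (-2)² + (-4)²)
  = |-28 - 6 + 12 + 6| / √(16 + 4 + 16)
  = |-16| / √36
  = 16 / 6
  ≈ 2.667

2.667


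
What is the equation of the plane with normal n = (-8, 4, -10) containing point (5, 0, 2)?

The plane through P with normal n = (a, b, c) satisfies n·(r - P) = 0,
i.e. ax + by + cz = a·x₀ + b·y₀ + c·z₀.
d = (-8)·5 + 4·0 + (-10)·2
  = -40 + 0 - 20
  = -60
Equation: -8x + 4y - 10z = -60

-8x + 4y - 10z = -60


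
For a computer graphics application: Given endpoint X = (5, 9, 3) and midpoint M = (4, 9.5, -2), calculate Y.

Y = 2M - X
  = (2·4 - 5, 2·9.5 - 9, 2·(-2) - 3)
  = (8 - 5, 19 - 9, -4 - 3)
  = (3, 10, -7)

(3, 10, -7)


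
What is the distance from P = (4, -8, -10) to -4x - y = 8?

distance = |a·x₀ + b·y₀ + c·z₀ - d| / √(a² + b² + c²)
  = |(-4)·4 + (-1)·(-8) + 0·(-10) - 8| / √((-4)² + (-1)² + 0²)
  = |-16 + 8 + 0 - 8| / √(16 + 1 + 0)
  = |-16| / √17
  = 16 / 4.123
  ≈ 3.881

3.881


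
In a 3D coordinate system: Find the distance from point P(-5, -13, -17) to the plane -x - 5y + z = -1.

distance = |a·x₀ + b·y₀ + c·z₀ - d| / √(a² + b² + c²)
  = |(-1)·(-5) + (-5)·(-13) + 1·(-17) - (-1)| / √((-1)² + (-5)² + 1²)
  = |5 + 65 - 17 + 1| / √(1 + 25 + 1)
  = |54| / √27
  = 54 / 5.196
  ≈ 10.39

10.39


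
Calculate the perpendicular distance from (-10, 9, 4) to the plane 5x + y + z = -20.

distance = |a·x₀ + b·y₀ + c·z₀ - d| / √(a² + b² + c²)
  = |5·(-10) + 1·9 + 1·4 - (-20)| / √(5² + 1² + 1²)
  = |-50 + 9 + 4 + 20| / √(25 + 1 + 1)
  = |-17| / √27
  = 17 / 5.196
  ≈ 3.272

3.272


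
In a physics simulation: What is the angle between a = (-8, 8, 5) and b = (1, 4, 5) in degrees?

a·b = (-8)·1 + 8·4 + 5·5 = -8 + 32 + 25 = 49
|a| = √((-8)² + 8² + 5²) = √153 ≈ 12.37
|b| = √(1² + 4² + 5²) = √42 ≈ 6.481
cos θ = (a·b)/(|a||b|) = 49/(12.37·6.481) ≈ 0.6113
θ = arccos(0.6113) ≈ 52.32°

52.32°


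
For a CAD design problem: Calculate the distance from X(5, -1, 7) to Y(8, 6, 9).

d = √[(x₂-x₁)² + (y₂-y₁)² + (z₂-z₁)²]
  = √[3² + 7² + 2²]
  = √[9 + 49 + 4]
  = √62
  ≈ 7.874

7.874


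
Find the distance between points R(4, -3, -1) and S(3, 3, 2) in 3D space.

d = √[(x₂-x₁)² + (y₂-y₁)² + (z₂-z₁)²]
  = √[(-1)² + 6² + 3²]
  = √[1 + 36 + 9]
  = √46
  ≈ 6.782

6.782


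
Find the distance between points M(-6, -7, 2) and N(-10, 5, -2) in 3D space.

d = √[(x₂-x₁)² + (y₂-y₁)² + (z₂-z₁)²]
  = √[(-4)² + 12² + (-4)²]
  = √[16 + 144 + 16]
  = √176
  ≈ 13.27

13.27


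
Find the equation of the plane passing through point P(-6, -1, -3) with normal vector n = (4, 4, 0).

The plane through P with normal n = (a, b, c) satisfies n·(r - P) = 0,
i.e. ax + by + cz = a·x₀ + b·y₀ + c·z₀.
d = 4·(-6) + 4·(-1) + 0·(-3)
  = -24 - 4 + 0
  = -28
Equation: 4x + 4y = -28

4x + 4y = -28


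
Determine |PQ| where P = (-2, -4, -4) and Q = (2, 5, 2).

d = √[(x₂-x₁)² + (y₂-y₁)² + (z₂-z₁)²]
  = √[4² + 9² + 6²]
  = √[16 + 81 + 36]
  = √133
  ≈ 11.53

11.53


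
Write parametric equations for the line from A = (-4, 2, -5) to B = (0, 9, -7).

Direction vector d = B - A = (0 + 4, 9 - 2, -7 + 5) = (4, 7, -2)
Parametric form r = A + t·d:
x = -4 + 4t, y = 2 + 7t, z = -5 - 2t

x = -4 + 4t, y = 2 + 7t, z = -5 - 2t


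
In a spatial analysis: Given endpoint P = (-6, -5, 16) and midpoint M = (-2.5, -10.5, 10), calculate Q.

Q = 2M - P
  = (2·(-2.5) - (-6), 2·(-10.5) - (-5), 2·10 - 16)
  = (-5 + 6, -21 + 5, 20 - 16)
  = (1, -16, 4)

(1, -16, 4)


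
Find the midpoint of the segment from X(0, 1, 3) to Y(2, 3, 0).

M = ((x₁+x₂)/2, (y₁+y₂)/2, (z₁+z₂)/2)
  = ((0 + 2)/2, (1 + 3)/2, (3 + 0)/2)
  = (2/2, 4/2, 3/2)
  = (1, 2, 1.5)

(1, 2, 1.5)


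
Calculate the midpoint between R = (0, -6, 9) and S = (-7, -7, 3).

M = ((x₁+x₂)/2, (y₁+y₂)/2, (z₁+z₂)/2)
  = ((0 - 7)/2, (-6 - 7)/2, (9 + 3)/2)
  = (-7/2, -13/2, 12/2)
  = (-3.5, -6.5, 6)

(-3.5, -6.5, 6)


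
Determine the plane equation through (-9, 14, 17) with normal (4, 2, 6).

The plane through P with normal n = (a, b, c) satisfies n·(r - P) = 0,
i.e. ax + by + cz = a·x₀ + b·y₀ + c·z₀.
d = 4·(-9) + 2·14 + 6·17
  = -36 + 28 + 102
  = 94
Equation: 4x + 2y + 6z = 94

4x + 2y + 6z = 94


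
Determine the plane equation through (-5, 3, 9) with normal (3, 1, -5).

The plane through P with normal n = (a, b, c) satisfies n·(r - P) = 0,
i.e. ax + by + cz = a·x₀ + b·y₀ + c·z₀.
d = 3·(-5) + 1·3 + (-5)·9
  = -15 + 3 - 45
  = -57
Equation: 3x + y - 5z = -57

3x + y - 5z = -57


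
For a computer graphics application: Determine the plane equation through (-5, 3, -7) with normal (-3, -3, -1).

The plane through P with normal n = (a, b, c) satisfies n·(r - P) = 0,
i.e. ax + by + cz = a·x₀ + b·y₀ + c·z₀.
d = (-3)·(-5) + (-3)·3 + (-1)·(-7)
  = 15 - 9 + 7
  = 13
Equation: -3x - 3y - z = 13

-3x - 3y - z = 13


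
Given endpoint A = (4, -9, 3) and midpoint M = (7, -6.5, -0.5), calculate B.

B = 2M - A
  = (2·7 - 4, 2·(-6.5) - (-9), 2·(-0.5) - 3)
  = (14 - 4, -13 + 9, -1 - 3)
  = (10, -4, -4)

(10, -4, -4)


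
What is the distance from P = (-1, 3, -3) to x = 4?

distance = |a·x₀ + b·y₀ + c·z₀ - d| / √(a² + b² + c²)
  = |1·(-1) + 0·3 + 0·(-3) - 4| / √(1² + 0² + 0²)
  = |-1 + 0 + 0 - 4| / √(1 + 0 + 0)
  = |-5| / √1
  = 5 / 1
  ≈ 5

5


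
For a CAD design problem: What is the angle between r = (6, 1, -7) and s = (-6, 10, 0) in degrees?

r·s = 6·(-6) + 1·10 + (-7)·0 = -36 + 10 + 0 = -26
|r| = √(6² + 1² + (-7)²) = √86 ≈ 9.274
|s| = √((-6)² + 10² + 0²) = √136 ≈ 11.66
cos θ = (r·s)/(|r||s|) = -26/(9.274·11.66) ≈ -0.2404
θ = arccos(-0.2404) ≈ 103.9°

103.9°


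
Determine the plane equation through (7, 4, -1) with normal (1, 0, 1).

The plane through P with normal n = (a, b, c) satisfies n·(r - P) = 0,
i.e. ax + by + cz = a·x₀ + b·y₀ + c·z₀.
d = 1·7 + 0·4 + 1·(-1)
  = 7 + 0 - 1
  = 6
Equation: x + z = 6

x + z = 6


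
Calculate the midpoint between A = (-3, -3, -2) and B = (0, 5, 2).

M = ((x₁+x₂)/2, (y₁+y₂)/2, (z₁+z₂)/2)
  = ((-3 + 0)/2, (-3 + 5)/2, (-2 + 2)/2)
  = (-3/2, 2/2, 0/2)
  = (-1.5, 1, 0)

(-1.5, 1, 0)


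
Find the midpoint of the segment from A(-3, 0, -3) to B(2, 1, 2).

M = ((x₁+x₂)/2, (y₁+y₂)/2, (z₁+z₂)/2)
  = ((-3 + 2)/2, (0 + 1)/2, (-3 + 2)/2)
  = (-1/2, 1/2, -1/2)
  = (-0.5, 0.5, -0.5)

(-0.5, 0.5, -0.5)


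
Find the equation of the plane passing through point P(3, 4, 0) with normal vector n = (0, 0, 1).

The plane through P with normal n = (a, b, c) satisfies n·(r - P) = 0,
i.e. ax + by + cz = a·x₀ + b·y₀ + c·z₀.
d = 0·3 + 0·4 + 1·0
  = 0 + 0 + 0
  = 0
Equation: z = 0

z = 0


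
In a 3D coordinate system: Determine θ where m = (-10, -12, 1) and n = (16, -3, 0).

m·n = (-10)·16 + (-12)·(-3) + 1·0 = -160 + 36 + 0 = -124
|m| = √((-10)² + (-12)² + 1²) = √245 ≈ 15.65
|n| = √(16² + (-3)² + 0²) = √265 ≈ 16.28
cos θ = (m·n)/(|m||n|) = -124/(15.65·16.28) ≈ -0.4866
θ = arccos(-0.4866) ≈ 119.1°

119.1°


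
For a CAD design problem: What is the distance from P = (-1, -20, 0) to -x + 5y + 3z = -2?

distance = |a·x₀ + b·y₀ + c·z₀ - d| / √(a² + b² + c²)
  = |(-1)·(-1) + 5·(-20) + 3·0 - (-2)| / √((-1)² + 5² + 3²)
  = |1 - 100 + 0 + 2| / √(1 + 25 + 9)
  = |-97| / √35
  = 97 / 5.916
  ≈ 16.4

16.4


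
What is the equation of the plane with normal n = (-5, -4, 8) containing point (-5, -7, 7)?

The plane through P with normal n = (a, b, c) satisfies n·(r - P) = 0,
i.e. ax + by + cz = a·x₀ + b·y₀ + c·z₀.
d = (-5)·(-5) + (-4)·(-7) + 8·7
  = 25 + 28 + 56
  = 109
Equation: -5x - 4y + 8z = 109

-5x - 4y + 8z = 109


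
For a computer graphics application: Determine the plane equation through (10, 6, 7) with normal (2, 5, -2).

The plane through P with normal n = (a, b, c) satisfies n·(r - P) = 0,
i.e. ax + by + cz = a·x₀ + b·y₀ + c·z₀.
d = 2·10 + 5·6 + (-2)·7
  = 20 + 30 - 14
  = 36
Equation: 2x + 5y - 2z = 36

2x + 5y - 2z = 36


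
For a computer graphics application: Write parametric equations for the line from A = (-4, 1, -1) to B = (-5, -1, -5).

Direction vector d = B - A = (-5 + 4, -1 - 1, -5 + 1) = (-1, -2, -4)
Parametric form r = A + t·d:
x = -4 - t, y = 1 - 2t, z = -1 - 4t

x = -4 - t, y = 1 - 2t, z = -1 - 4t


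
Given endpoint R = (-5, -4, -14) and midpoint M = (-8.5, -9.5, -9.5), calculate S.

S = 2M - R
  = (2·(-8.5) - (-5), 2·(-9.5) - (-4), 2·(-9.5) - (-14))
  = (-17 + 5, -19 + 4, -19 + 14)
  = (-12, -15, -5)

(-12, -15, -5)


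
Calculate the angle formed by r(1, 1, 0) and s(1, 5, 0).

r·s = 1·1 + 1·5 + 0·0 = 1 + 5 + 0 = 6
|r| = √(1² + 1² + 0²) = √2 ≈ 1.414
|s| = √(1² + 5² + 0²) = √26 ≈ 5.099
cos θ = (r·s)/(|r||s|) = 6/(1.414·5.099) ≈ 0.8321
θ = arccos(0.8321) ≈ 33.69°

33.69°


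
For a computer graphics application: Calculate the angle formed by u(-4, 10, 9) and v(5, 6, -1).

u·v = (-4)·5 + 10·6 + 9·(-1) = -20 + 60 - 9 = 31
|u| = √((-4)² + 10² + 9²) = √197 ≈ 14.04
|v| = √(5² + 6² + (-1)²) = √62 ≈ 7.874
cos θ = (u·v)/(|u||v|) = 31/(14.04·7.874) ≈ 0.2805
θ = arccos(0.2805) ≈ 73.71°

73.71°


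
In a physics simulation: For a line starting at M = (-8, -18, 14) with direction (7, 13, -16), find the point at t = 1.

P(t) = M + t·d
  = (-8 + 7·1, -18 + 13·1, 14 + (-16)·1)
  = (-8 + 7, -18 + 13, 14 - 16)
  = (-1, -5, -2)

(-1, -5, -2)


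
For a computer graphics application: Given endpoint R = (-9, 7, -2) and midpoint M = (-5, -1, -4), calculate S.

S = 2M - R
  = (2·(-5) - (-9), 2·(-1) - 7, 2·(-4) - (-2))
  = (-10 + 9, -2 - 7, -8 + 2)
  = (-1, -9, -6)

(-1, -9, -6)


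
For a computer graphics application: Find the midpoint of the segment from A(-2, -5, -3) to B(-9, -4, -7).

M = ((x₁+x₂)/2, (y₁+y₂)/2, (z₁+z₂)/2)
  = ((-2 - 9)/2, (-5 - 4)/2, (-3 - 7)/2)
  = (-11/2, -9/2, -10/2)
  = (-5.5, -4.5, -5)

(-5.5, -4.5, -5)


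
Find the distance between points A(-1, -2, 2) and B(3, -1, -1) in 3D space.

d = √[(x₂-x₁)² + (y₂-y₁)² + (z₂-z₁)²]
  = √[4² + 1² + (-3)²]
  = √[16 + 1 + 9]
  = √26
  ≈ 5.099

5.099


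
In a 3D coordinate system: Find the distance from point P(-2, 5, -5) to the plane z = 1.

distance = |a·x₀ + b·y₀ + c·z₀ - d| / √(a² + b² + c²)
  = |0·(-2) + 0·5 + 1·(-5) - 1| / √(0² + 0² + 1²)
  = |0 + 0 - 5 - 1| / √(0 + 0 + 1)
  = |-6| / √1
  = 6 / 1
  ≈ 6

6


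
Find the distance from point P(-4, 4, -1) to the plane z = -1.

distance = |a·x₀ + b·y₀ + c·z₀ - d| / √(a² + b² + c²)
  = |0·(-4) + 0·4 + 1·(-1) - (-1)| / √(0² + 0² + 1²)
  = |0 + 0 - 1 + 1| / √(0 + 0 + 1)
  = |0| / √1
  = 0 / 1
  ≈ 0

0


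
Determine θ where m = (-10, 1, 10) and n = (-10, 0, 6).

m·n = (-10)·(-10) + 1·0 + 10·6 = 100 + 0 + 60 = 160
|m| = √((-10)² + 1² + 10²) = √201 ≈ 14.18
|n| = √((-10)² + 0² + 6²) = √136 ≈ 11.66
cos θ = (m·n)/(|m||n|) = 160/(14.18·11.66) ≈ 0.9677
θ = arccos(0.9677) ≈ 14.6°

14.6°


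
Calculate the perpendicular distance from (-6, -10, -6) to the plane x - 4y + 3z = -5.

distance = |a·x₀ + b·y₀ + c·z₀ - d| / √(a² + b² + c²)
  = |1·(-6) + (-4)·(-10) + 3·(-6) - (-5)| / √(1² + (-4)² + 3²)
  = |-6 + 40 - 18 + 5| / √(1 + 16 + 9)
  = |21| / √26
  = 21 / 5.099
  ≈ 4.118

4.118


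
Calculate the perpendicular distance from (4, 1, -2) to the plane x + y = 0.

distance = |a·x₀ + b·y₀ + c·z₀ - d| / √(a² + b² + c²)
  = |1·4 + 1·1 + 0·(-2) - 0| / √(1² + 1² + 0²)
  = |4 + 1 + 0 + 0| / √(1 + 1 + 0)
  = |5| / √2
  = 5 / 1.414
  ≈ 3.536

3.536


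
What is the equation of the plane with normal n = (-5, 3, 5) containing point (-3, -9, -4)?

The plane through P with normal n = (a, b, c) satisfies n·(r - P) = 0,
i.e. ax + by + cz = a·x₀ + b·y₀ + c·z₀.
d = (-5)·(-3) + 3·(-9) + 5·(-4)
  = 15 - 27 - 20
  = -32
Equation: -5x + 3y + 5z = -32

-5x + 3y + 5z = -32


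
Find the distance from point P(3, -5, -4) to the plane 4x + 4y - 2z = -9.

distance = |a·x₀ + b·y₀ + c·z₀ - d| / √(a² + b² + c²)
  = |4·3 + 4·(-5) + (-2)·(-4) - (-9)| / √(4² + 4² + (-2)²)
  = |12 - 20 + 8 + 9| / √(16 + 16 + 4)
  = |9| / √36
  = 9 / 6
  ≈ 1.5

1.5


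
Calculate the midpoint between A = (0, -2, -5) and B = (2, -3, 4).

M = ((x₁+x₂)/2, (y₁+y₂)/2, (z₁+z₂)/2)
  = ((0 + 2)/2, (-2 - 3)/2, (-5 + 4)/2)
  = (2/2, -5/2, -1/2)
  = (1, -2.5, -0.5)

(1, -2.5, -0.5)


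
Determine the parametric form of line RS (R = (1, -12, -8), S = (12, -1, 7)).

Direction vector d = S - R = (12 - 1, -1 + 12, 7 + 8) = (11, 11, 15)
Parametric form r = R + t·d:
x = 1 + 11t, y = -12 + 11t, z = -8 + 15t

x = 1 + 11t, y = -12 + 11t, z = -8 + 15t


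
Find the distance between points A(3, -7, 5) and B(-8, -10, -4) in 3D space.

d = √[(x₂-x₁)² + (y₂-y₁)² + (z₂-z₁)²]
  = √[(-11)² + (-3)² + (-9)²]
  = √[121 + 9 + 81]
  = √211
  ≈ 14.53

14.53


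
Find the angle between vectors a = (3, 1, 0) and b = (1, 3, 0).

a·b = 3·1 + 1·3 + 0·0 = 3 + 3 + 0 = 6
|a| = √(3² + 1² + 0²) = √10 ≈ 3.162
|b| = √(1² + 3² + 0²) = √10 ≈ 3.162
cos θ = (a·b)/(|a||b|) = 6/(3.162·3.162) ≈ 0.6
θ = arccos(0.6) ≈ 53.13°

53.13°


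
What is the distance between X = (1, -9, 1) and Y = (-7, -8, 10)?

d = √[(x₂-x₁)² + (y₂-y₁)² + (z₂-z₁)²]
  = √[(-8)² + 1² + 9²]
  = √[64 + 1 + 81]
  = √146
  ≈ 12.08

12.08


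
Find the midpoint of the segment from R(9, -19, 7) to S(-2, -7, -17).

M = ((x₁+x₂)/2, (y₁+y₂)/2, (z₁+z₂)/2)
  = ((9 - 2)/2, (-19 - 7)/2, (7 - 17)/2)
  = (7/2, -26/2, -10/2)
  = (3.5, -13, -5)

(3.5, -13, -5)


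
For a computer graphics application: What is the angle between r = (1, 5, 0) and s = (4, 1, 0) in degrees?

r·s = 1·4 + 5·1 + 0·0 = 4 + 5 + 0 = 9
|r| = √(1² + 5² + 0²) = √26 ≈ 5.099
|s| = √(4² + 1² + 0²) = √17 ≈ 4.123
cos θ = (r·s)/(|r||s|) = 9/(5.099·4.123) ≈ 0.4281
θ = arccos(0.4281) ≈ 64.65°

64.65°


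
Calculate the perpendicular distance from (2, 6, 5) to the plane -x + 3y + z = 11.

distance = |a·x₀ + b·y₀ + c·z₀ - d| / √(a² + b² + c²)
  = |(-1)·2 + 3·6 + 1·5 - 11| / √((-1)² + 3² + 1²)
  = |-2 + 18 + 5 - 11| / √(1 + 9 + 1)
  = |10| / √11
  = 10 / 3.317
  ≈ 3.015

3.015


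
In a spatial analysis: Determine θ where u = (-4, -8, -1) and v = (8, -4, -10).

u·v = (-4)·8 + (-8)·(-4) + (-1)·(-10) = -32 + 32 + 10 = 10
|u| = √((-4)² + (-8)² + (-1)²) = √81 ≈ 9
|v| = √(8² + (-4)² + (-10)²) = √180 ≈ 13.42
cos θ = (u·v)/(|u||v|) = 10/(9·13.42) ≈ 0.08282
θ = arccos(0.08282) ≈ 85.25°

85.25°


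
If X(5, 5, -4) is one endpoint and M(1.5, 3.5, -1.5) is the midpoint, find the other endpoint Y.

Y = 2M - X
  = (2·1.5 - 5, 2·3.5 - 5, 2·(-1.5) - (-4))
  = (3 - 5, 7 - 5, -3 + 4)
  = (-2, 2, 1)

(-2, 2, 1)


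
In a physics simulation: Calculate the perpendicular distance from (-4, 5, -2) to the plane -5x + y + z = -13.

distance = |a·x₀ + b·y₀ + c·z₀ - d| / √(a² + b² + c²)
  = |(-5)·(-4) + 1·5 + 1·(-2) - (-13)| / √((-5)² + 1² + 1²)
  = |20 + 5 - 2 + 13| / √(25 + 1 + 1)
  = |36| / √27
  = 36 / 5.196
  ≈ 6.928

6.928


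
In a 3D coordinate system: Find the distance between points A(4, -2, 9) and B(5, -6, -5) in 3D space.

d = √[(x₂-x₁)² + (y₂-y₁)² + (z₂-z₁)²]
  = √[1² + (-4)² + (-14)²]
  = √[1 + 16 + 196]
  = √213
  ≈ 14.59

14.59


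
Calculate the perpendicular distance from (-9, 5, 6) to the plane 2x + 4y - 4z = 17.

distance = |a·x₀ + b·y₀ + c·z₀ - d| / √(a² + b² + c²)
  = |2·(-9) + 4·5 + (-4)·6 - 17| / √(2² + 4² + (-4)²)
  = |-18 + 20 - 24 - 17| / √(4 + 16 + 16)
  = |-39| / √36
  = 39 / 6
  ≈ 6.5

6.5


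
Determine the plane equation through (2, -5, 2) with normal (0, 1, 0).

The plane through P with normal n = (a, b, c) satisfies n·(r - P) = 0,
i.e. ax + by + cz = a·x₀ + b·y₀ + c·z₀.
d = 0·2 + 1·(-5) + 0·2
  = 0 - 5 + 0
  = -5
Equation: y = -5

y = -5


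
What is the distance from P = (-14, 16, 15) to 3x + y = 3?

distance = |a·x₀ + b·y₀ + c·z₀ - d| / √(a² + b² + c²)
  = |3·(-14) + 1·16 + 0·15 - 3| / √(3² + 1² + 0²)
  = |-42 + 16 + 0 - 3| / √(9 + 1 + 0)
  = |-29| / √10
  = 29 / 3.162
  ≈ 9.171

9.171


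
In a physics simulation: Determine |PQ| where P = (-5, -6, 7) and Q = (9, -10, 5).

d = √[(x₂-x₁)² + (y₂-y₁)² + (z₂-z₁)²]
  = √[14² + (-4)² + (-2)²]
  = √[196 + 16 + 4]
  = √216
  ≈ 14.7

14.7


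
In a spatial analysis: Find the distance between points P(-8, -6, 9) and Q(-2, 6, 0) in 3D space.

d = √[(x₂-x₁)² + (y₂-y₁)² + (z₂-z₁)²]
  = √[6² + 12² + (-9)²]
  = √[36 + 144 + 81]
  = √261
  ≈ 16.16

16.16


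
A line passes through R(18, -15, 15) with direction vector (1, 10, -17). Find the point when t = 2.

P(t) = R + t·d
  = (18 + 1·2, -15 + 10·2, 15 + (-17)·2)
  = (18 + 2, -15 + 20, 15 - 34)
  = (20, 5, -19)

(20, 5, -19)


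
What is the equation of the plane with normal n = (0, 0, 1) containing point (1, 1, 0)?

The plane through P with normal n = (a, b, c) satisfies n·(r - P) = 0,
i.e. ax + by + cz = a·x₀ + b·y₀ + c·z₀.
d = 0·1 + 0·1 + 1·0
  = 0 + 0 + 0
  = 0
Equation: z = 0

z = 0


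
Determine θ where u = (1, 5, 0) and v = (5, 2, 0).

u·v = 1·5 + 5·2 + 0·0 = 5 + 10 + 0 = 15
|u| = √(1² + 5² + 0²) = √26 ≈ 5.099
|v| = √(5² + 2² + 0²) = √29 ≈ 5.385
cos θ = (u·v)/(|u||v|) = 15/(5.099·5.385) ≈ 0.5463
θ = arccos(0.5463) ≈ 56.89°

56.89°


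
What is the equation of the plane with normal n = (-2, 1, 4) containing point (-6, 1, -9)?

The plane through P with normal n = (a, b, c) satisfies n·(r - P) = 0,
i.e. ax + by + cz = a·x₀ + b·y₀ + c·z₀.
d = (-2)·(-6) + 1·1 + 4·(-9)
  = 12 + 1 - 36
  = -23
Equation: -2x + y + 4z = -23

-2x + y + 4z = -23


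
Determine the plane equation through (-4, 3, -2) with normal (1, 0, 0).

The plane through P with normal n = (a, b, c) satisfies n·(r - P) = 0,
i.e. ax + by + cz = a·x₀ + b·y₀ + c·z₀.
d = 1·(-4) + 0·3 + 0·(-2)
  = -4 + 0 + 0
  = -4
Equation: x = -4

x = -4


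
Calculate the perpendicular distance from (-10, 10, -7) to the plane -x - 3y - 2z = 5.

distance = |a·x₀ + b·y₀ + c·z₀ - d| / √(a² + b² + c²)
  = |(-1)·(-10) + (-3)·10 + (-2)·(-7) - 5| / √((-1)² + (-3)² + (-2)²)
  = |10 - 30 + 14 - 5| / √(1 + 9 + 4)
  = |-11| / √14
  = 11 / 3.742
  ≈ 2.94

2.94


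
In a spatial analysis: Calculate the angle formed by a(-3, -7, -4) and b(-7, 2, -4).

a·b = (-3)·(-7) + (-7)·2 + (-4)·(-4) = 21 - 14 + 16 = 23
|a| = √((-3)² + (-7)² + (-4)²) = √74 ≈ 8.602
|b| = √((-7)² + 2² + (-4)²) = √69 ≈ 8.307
cos θ = (a·b)/(|a||b|) = 23/(8.602·8.307) ≈ 0.3219
θ = arccos(0.3219) ≈ 71.22°

71.22°


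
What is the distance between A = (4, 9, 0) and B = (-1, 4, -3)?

d = √[(x₂-x₁)² + (y₂-y₁)² + (z₂-z₁)²]
  = √[(-5)² + (-5)² + (-3)²]
  = √[25 + 25 + 9]
  = √59
  ≈ 7.681

7.681


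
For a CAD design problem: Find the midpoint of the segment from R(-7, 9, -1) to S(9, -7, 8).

M = ((x₁+x₂)/2, (y₁+y₂)/2, (z₁+z₂)/2)
  = ((-7 + 9)/2, (9 - 7)/2, (-1 + 8)/2)
  = (2/2, 2/2, 7/2)
  = (1, 1, 3.5)

(1, 1, 3.5)


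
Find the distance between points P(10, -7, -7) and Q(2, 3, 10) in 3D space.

d = √[(x₂-x₁)² + (y₂-y₁)² + (z₂-z₁)²]
  = √[(-8)² + 10² + 17²]
  = √[64 + 100 + 289]
  = √453
  ≈ 21.28

21.28


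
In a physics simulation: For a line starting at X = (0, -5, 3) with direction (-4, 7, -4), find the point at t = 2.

P(t) = X + t·d
  = (0 + (-4)·2, -5 + 7·2, 3 + (-4)·2)
  = (0 - 8, -5 + 14, 3 - 8)
  = (-8, 9, -5)

(-8, 9, -5)


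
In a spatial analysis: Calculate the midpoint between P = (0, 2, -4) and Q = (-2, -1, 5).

M = ((x₁+x₂)/2, (y₁+y₂)/2, (z₁+z₂)/2)
  = ((0 - 2)/2, (2 - 1)/2, (-4 + 5)/2)
  = (-2/2, 1/2, 1/2)
  = (-1, 0.5, 0.5)

(-1, 0.5, 0.5)


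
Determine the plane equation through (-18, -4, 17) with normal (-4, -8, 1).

The plane through P with normal n = (a, b, c) satisfies n·(r - P) = 0,
i.e. ax + by + cz = a·x₀ + b·y₀ + c·z₀.
d = (-4)·(-18) + (-8)·(-4) + 1·17
  = 72 + 32 + 17
  = 121
Equation: -4x - 8y + z = 121

-4x - 8y + z = 121


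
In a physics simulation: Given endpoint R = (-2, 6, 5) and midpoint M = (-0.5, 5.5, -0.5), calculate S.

S = 2M - R
  = (2·(-0.5) - (-2), 2·5.5 - 6, 2·(-0.5) - 5)
  = (-1 + 2, 11 - 6, -1 - 5)
  = (1, 5, -6)

(1, 5, -6)


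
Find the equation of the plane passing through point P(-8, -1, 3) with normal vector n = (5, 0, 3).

The plane through P with normal n = (a, b, c) satisfies n·(r - P) = 0,
i.e. ax + by + cz = a·x₀ + b·y₀ + c·z₀.
d = 5·(-8) + 0·(-1) + 3·3
  = -40 + 0 + 9
  = -31
Equation: 5x + 3z = -31

5x + 3z = -31


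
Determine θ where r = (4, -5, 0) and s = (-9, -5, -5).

r·s = 4·(-9) + (-5)·(-5) + 0·(-5) = -36 + 25 + 0 = -11
|r| = √(4² + (-5)² + 0²) = √41 ≈ 6.403
|s| = √((-9)² + (-5)² + (-5)²) = √131 ≈ 11.45
cos θ = (r·s)/(|r||s|) = -11/(6.403·11.45) ≈ -0.1501
θ = arccos(-0.1501) ≈ 98.63°

98.63°


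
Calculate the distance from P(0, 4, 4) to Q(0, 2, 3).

d = √[(x₂-x₁)² + (y₂-y₁)² + (z₂-z₁)²]
  = √[0² + (-2)² + (-1)²]
  = √[0 + 4 + 1]
  = √5
  ≈ 2.236

2.236


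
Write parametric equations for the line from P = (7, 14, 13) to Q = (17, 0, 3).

Direction vector d = Q - P = (17 - 7, 0 - 14, 3 - 13) = (10, -14, -10)
Parametric form r = P + t·d:
x = 7 + 10t, y = 14 - 14t, z = 13 - 10t

x = 7 + 10t, y = 14 - 14t, z = 13 - 10t


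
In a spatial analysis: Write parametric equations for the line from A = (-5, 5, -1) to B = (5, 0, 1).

Direction vector d = B - A = (5 + 5, 0 - 5, 1 + 1) = (10, -5, 2)
Parametric form r = A + t·d:
x = -5 + 10t, y = 5 - 5t, z = -1 + 2t

x = -5 + 10t, y = 5 - 5t, z = -1 + 2t


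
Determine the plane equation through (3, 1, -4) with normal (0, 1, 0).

The plane through P with normal n = (a, b, c) satisfies n·(r - P) = 0,
i.e. ax + by + cz = a·x₀ + b·y₀ + c·z₀.
d = 0·3 + 1·1 + 0·(-4)
  = 0 + 1 + 0
  = 1
Equation: y = 1

y = 1


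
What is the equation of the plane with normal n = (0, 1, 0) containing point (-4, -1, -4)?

The plane through P with normal n = (a, b, c) satisfies n·(r - P) = 0,
i.e. ax + by + cz = a·x₀ + b·y₀ + c·z₀.
d = 0·(-4) + 1·(-1) + 0·(-4)
  = 0 - 1 + 0
  = -1
Equation: y = -1

y = -1


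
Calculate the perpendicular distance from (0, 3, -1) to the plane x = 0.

distance = |a·x₀ + b·y₀ + c·z₀ - d| / √(a² + b² + c²)
  = |1·0 + 0·3 + 0·(-1) - 0| / √(1² + 0² + 0²)
  = |0 + 0 + 0 + 0| / √(1 + 0 + 0)
  = |0| / √1
  = 0 / 1
  ≈ 0

0


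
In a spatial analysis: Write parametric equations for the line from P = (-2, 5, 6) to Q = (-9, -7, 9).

Direction vector d = Q - P = (-9 + 2, -7 - 5, 9 - 6) = (-7, -12, 3)
Parametric form r = P + t·d:
x = -2 - 7t, y = 5 - 12t, z = 6 + 3t

x = -2 - 7t, y = 5 - 12t, z = 6 + 3t


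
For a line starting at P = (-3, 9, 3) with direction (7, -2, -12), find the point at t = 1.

P(t) = P + t·d
  = (-3 + 7·1, 9 + (-2)·1, 3 + (-12)·1)
  = (-3 + 7, 9 - 2, 3 - 12)
  = (4, 7, -9)

(4, 7, -9)


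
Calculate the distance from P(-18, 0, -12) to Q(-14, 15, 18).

d = √[(x₂-x₁)² + (y₂-y₁)² + (z₂-z₁)²]
  = √[4² + 15² + 30²]
  = √[16 + 225 + 900]
  = √1141
  ≈ 33.78

33.78


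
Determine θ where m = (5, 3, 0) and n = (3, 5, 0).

m·n = 5·3 + 3·5 + 0·0 = 15 + 15 + 0 = 30
|m| = √(5² + 3² + 0²) = √34 ≈ 5.831
|n| = √(3² + 5² + 0²) = √34 ≈ 5.831
cos θ = (m·n)/(|m||n|) = 30/(5.831·5.831) ≈ 0.8824
θ = arccos(0.8824) ≈ 28.07°

28.07°


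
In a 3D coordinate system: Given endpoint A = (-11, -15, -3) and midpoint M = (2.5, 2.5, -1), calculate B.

B = 2M - A
  = (2·2.5 - (-11), 2·2.5 - (-15), 2·(-1) - (-3))
  = (5 + 11, 5 + 15, -2 + 3)
  = (16, 20, 1)

(16, 20, 1)


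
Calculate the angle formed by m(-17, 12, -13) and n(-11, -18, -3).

m·n = (-17)·(-11) + 12·(-18) + (-13)·(-3) = 187 - 216 + 39 = 10
|m| = √((-17)² + 12² + (-13)²) = √602 ≈ 24.54
|n| = √((-11)² + (-18)² + (-3)²) = √454 ≈ 21.31
cos θ = (m·n)/(|m||n|) = 10/(24.54·21.31) ≈ 0.01913
θ = arccos(0.01913) ≈ 88.9°

88.9°


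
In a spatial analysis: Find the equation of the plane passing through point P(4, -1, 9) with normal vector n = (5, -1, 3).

The plane through P with normal n = (a, b, c) satisfies n·(r - P) = 0,
i.e. ax + by + cz = a·x₀ + b·y₀ + c·z₀.
d = 5·4 + (-1)·(-1) + 3·9
  = 20 + 1 + 27
  = 48
Equation: 5x - y + 3z = 48

5x - y + 3z = 48


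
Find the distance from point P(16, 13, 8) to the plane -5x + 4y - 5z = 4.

distance = |a·x₀ + b·y₀ + c·z₀ - d| / √(a² + b² + c²)
  = |(-5)·16 + 4·13 + (-5)·8 - 4| / √((-5)² + 4² + (-5)²)
  = |-80 + 52 - 40 - 4| / √(25 + 16 + 25)
  = |-72| / √66
  = 72 / 8.124
  ≈ 8.863

8.863


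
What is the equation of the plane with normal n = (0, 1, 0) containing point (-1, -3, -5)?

The plane through P with normal n = (a, b, c) satisfies n·(r - P) = 0,
i.e. ax + by + cz = a·x₀ + b·y₀ + c·z₀.
d = 0·(-1) + 1·(-3) + 0·(-5)
  = 0 - 3 + 0
  = -3
Equation: y = -3

y = -3


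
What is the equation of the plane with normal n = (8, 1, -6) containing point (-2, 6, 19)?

The plane through P with normal n = (a, b, c) satisfies n·(r - P) = 0,
i.e. ax + by + cz = a·x₀ + b·y₀ + c·z₀.
d = 8·(-2) + 1·6 + (-6)·19
  = -16 + 6 - 114
  = -124
Equation: 8x + y - 6z = -124

8x + y - 6z = -124


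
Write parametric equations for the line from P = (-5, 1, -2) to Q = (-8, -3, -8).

Direction vector d = Q - P = (-8 + 5, -3 - 1, -8 + 2) = (-3, -4, -6)
Parametric form r = P + t·d:
x = -5 - 3t, y = 1 - 4t, z = -2 - 6t

x = -5 - 3t, y = 1 - 4t, z = -2 - 6t


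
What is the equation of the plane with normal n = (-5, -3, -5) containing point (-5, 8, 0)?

The plane through P with normal n = (a, b, c) satisfies n·(r - P) = 0,
i.e. ax + by + cz = a·x₀ + b·y₀ + c·z₀.
d = (-5)·(-5) + (-3)·8 + (-5)·0
  = 25 - 24 + 0
  = 1
Equation: -5x - 3y - 5z = 1

-5x - 3y - 5z = 1


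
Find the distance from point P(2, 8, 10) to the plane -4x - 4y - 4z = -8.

distance = |a·x₀ + b·y₀ + c·z₀ - d| / √(a² + b² + c²)
  = |(-4)·2 + (-4)·8 + (-4)·10 - (-8)| / √((-4)² + (-4)² + (-4)²)
  = |-8 - 32 - 40 + 8| / √(16 + 16 + 16)
  = |-72| / √48
  = 72 / 6.928
  ≈ 10.39

10.39


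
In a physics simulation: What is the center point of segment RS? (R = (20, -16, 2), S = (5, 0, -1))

M = ((x₁+x₂)/2, (y₁+y₂)/2, (z₁+z₂)/2)
  = ((20 + 5)/2, (-16 + 0)/2, (2 - 1)/2)
  = (25/2, -16/2, 1/2)
  = (12.5, -8, 0.5)

(12.5, -8, 0.5)


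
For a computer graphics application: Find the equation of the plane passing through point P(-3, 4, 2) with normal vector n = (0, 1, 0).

The plane through P with normal n = (a, b, c) satisfies n·(r - P) = 0,
i.e. ax + by + cz = a·x₀ + b·y₀ + c·z₀.
d = 0·(-3) + 1·4 + 0·2
  = 0 + 4 + 0
  = 4
Equation: y = 4

y = 4


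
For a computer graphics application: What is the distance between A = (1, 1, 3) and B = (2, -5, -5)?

d = √[(x₂-x₁)² + (y₂-y₁)² + (z₂-z₁)²]
  = √[1² + (-6)² + (-8)²]
  = √[1 + 36 + 64]
  = √101
  ≈ 10.05

10.05


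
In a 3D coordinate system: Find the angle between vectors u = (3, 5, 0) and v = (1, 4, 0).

u·v = 3·1 + 5·4 + 0·0 = 3 + 20 + 0 = 23
|u| = √(3² + 5² + 0²) = √34 ≈ 5.831
|v| = √(1² + 4² + 0²) = √17 ≈ 4.123
cos θ = (u·v)/(|u||v|) = 23/(5.831·4.123) ≈ 0.9567
θ = arccos(0.9567) ≈ 16.93°

16.93°


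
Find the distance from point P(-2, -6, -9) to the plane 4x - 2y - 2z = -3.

distance = |a·x₀ + b·y₀ + c·z₀ - d| / √(a² + b² + c²)
  = |4·(-2) + (-2)·(-6) + (-2)·(-9) - (-3)| / √(4² + (-2)² + (-2)²)
  = |-8 + 12 + 18 + 3| / √(16 + 4 + 4)
  = |25| / √24
  = 25 / 4.899
  ≈ 5.103

5.103


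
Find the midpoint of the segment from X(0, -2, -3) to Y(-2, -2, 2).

M = ((x₁+x₂)/2, (y₁+y₂)/2, (z₁+z₂)/2)
  = ((0 - 2)/2, (-2 - 2)/2, (-3 + 2)/2)
  = (-2/2, -4/2, -1/2)
  = (-1, -2, -0.5)

(-1, -2, -0.5)


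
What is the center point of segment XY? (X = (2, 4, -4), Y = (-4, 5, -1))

M = ((x₁+x₂)/2, (y₁+y₂)/2, (z₁+z₂)/2)
  = ((2 - 4)/2, (4 + 5)/2, (-4 - 1)/2)
  = (-2/2, 9/2, -5/2)
  = (-1, 4.5, -2.5)

(-1, 4.5, -2.5)


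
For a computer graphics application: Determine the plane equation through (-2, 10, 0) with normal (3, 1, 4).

The plane through P with normal n = (a, b, c) satisfies n·(r - P) = 0,
i.e. ax + by + cz = a·x₀ + b·y₀ + c·z₀.
d = 3·(-2) + 1·10 + 4·0
  = -6 + 10 + 0
  = 4
Equation: 3x + y + 4z = 4

3x + y + 4z = 4


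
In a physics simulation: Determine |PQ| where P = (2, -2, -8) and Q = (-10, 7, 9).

d = √[(x₂-x₁)² + (y₂-y₁)² + (z₂-z₁)²]
  = √[(-12)² + 9² + 17²]
  = √[144 + 81 + 289]
  = √514
  ≈ 22.67

22.67


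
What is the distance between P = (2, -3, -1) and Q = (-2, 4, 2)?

d = √[(x₂-x₁)² + (y₂-y₁)² + (z₂-z₁)²]
  = √[(-4)² + 7² + 3²]
  = √[16 + 49 + 9]
  = √74
  ≈ 8.602

8.602


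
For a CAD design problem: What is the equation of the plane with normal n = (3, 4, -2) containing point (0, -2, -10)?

The plane through P with normal n = (a, b, c) satisfies n·(r - P) = 0,
i.e. ax + by + cz = a·x₀ + b·y₀ + c·z₀.
d = 3·0 + 4·(-2) + (-2)·(-10)
  = 0 - 8 + 20
  = 12
Equation: 3x + 4y - 2z = 12

3x + 4y - 2z = 12


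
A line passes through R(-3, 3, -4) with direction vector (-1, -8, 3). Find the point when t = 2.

P(t) = R + t·d
  = (-3 + (-1)·2, 3 + (-8)·2, -4 + 3·2)
  = (-3 - 2, 3 - 16, -4 + 6)
  = (-5, -13, 2)

(-5, -13, 2)


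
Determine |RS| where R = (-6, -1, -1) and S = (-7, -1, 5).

d = √[(x₂-x₁)² + (y₂-y₁)² + (z₂-z₁)²]
  = √[(-1)² + 0² + 6²]
  = √[1 + 0 + 36]
  = √37
  ≈ 6.083

6.083


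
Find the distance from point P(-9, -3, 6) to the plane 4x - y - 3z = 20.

distance = |a·x₀ + b·y₀ + c·z₀ - d| / √(a² + b² + c²)
  = |4·(-9) + (-1)·(-3) + (-3)·6 - 20| / √(4² + (-1)² + (-3)²)
  = |-36 + 3 - 18 - 20| / √(16 + 1 + 9)
  = |-71| / √26
  = 71 / 5.099
  ≈ 13.92

13.92


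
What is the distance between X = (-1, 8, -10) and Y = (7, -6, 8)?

d = √[(x₂-x₁)² + (y₂-y₁)² + (z₂-z₁)²]
  = √[8² + (-14)² + 18²]
  = √[64 + 196 + 324]
  = √584
  ≈ 24.17

24.17


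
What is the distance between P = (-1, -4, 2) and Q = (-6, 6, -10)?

d = √[(x₂-x₁)² + (y₂-y₁)² + (z₂-z₁)²]
  = √[(-5)² + 10² + (-12)²]
  = √[25 + 100 + 144]
  = √269
  ≈ 16.4

16.4


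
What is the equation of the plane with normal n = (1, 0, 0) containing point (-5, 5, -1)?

The plane through P with normal n = (a, b, c) satisfies n·(r - P) = 0,
i.e. ax + by + cz = a·x₀ + b·y₀ + c·z₀.
d = 1·(-5) + 0·5 + 0·(-1)
  = -5 + 0 + 0
  = -5
Equation: x = -5

x = -5


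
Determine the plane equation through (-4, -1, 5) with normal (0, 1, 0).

The plane through P with normal n = (a, b, c) satisfies n·(r - P) = 0,
i.e. ax + by + cz = a·x₀ + b·y₀ + c·z₀.
d = 0·(-4) + 1·(-1) + 0·5
  = 0 - 1 + 0
  = -1
Equation: y = -1

y = -1


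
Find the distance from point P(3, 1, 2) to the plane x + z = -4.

distance = |a·x₀ + b·y₀ + c·z₀ - d| / √(a² + b² + c²)
  = |1·3 + 0·1 + 1·2 - (-4)| / √(1² + 0² + 1²)
  = |3 + 0 + 2 + 4| / √(1 + 0 + 1)
  = |9| / √2
  = 9 / 1.414
  ≈ 6.364

6.364


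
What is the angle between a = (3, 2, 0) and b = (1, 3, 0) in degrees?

a·b = 3·1 + 2·3 + 0·0 = 3 + 6 + 0 = 9
|a| = √(3² + 2² + 0²) = √13 ≈ 3.606
|b| = √(1² + 3² + 0²) = √10 ≈ 3.162
cos θ = (a·b)/(|a||b|) = 9/(3.606·3.162) ≈ 0.7894
θ = arccos(0.7894) ≈ 37.87°

37.87°


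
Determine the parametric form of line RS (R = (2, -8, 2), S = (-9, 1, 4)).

Direction vector d = S - R = (-9 - 2, 1 + 8, 4 - 2) = (-11, 9, 2)
Parametric form r = R + t·d:
x = 2 - 11t, y = -8 + 9t, z = 2 + 2t

x = 2 - 11t, y = -8 + 9t, z = 2 + 2t


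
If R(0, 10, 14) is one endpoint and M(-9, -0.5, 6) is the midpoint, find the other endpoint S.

S = 2M - R
  = (2·(-9) - 0, 2·(-0.5) - 10, 2·6 - 14)
  = (-18 + 0, -1 - 10, 12 - 14)
  = (-18, -11, -2)

(-18, -11, -2)


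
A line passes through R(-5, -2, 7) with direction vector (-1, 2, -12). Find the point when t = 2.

P(t) = R + t·d
  = (-5 + (-1)·2, -2 + 2·2, 7 + (-12)·2)
  = (-5 - 2, -2 + 4, 7 - 24)
  = (-7, 2, -17)

(-7, 2, -17)


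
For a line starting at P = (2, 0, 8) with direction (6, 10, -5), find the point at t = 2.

P(t) = P + t·d
  = (2 + 6·2, 0 + 10·2, 8 + (-5)·2)
  = (2 + 12, 0 + 20, 8 - 10)
  = (14, 20, -2)

(14, 20, -2)


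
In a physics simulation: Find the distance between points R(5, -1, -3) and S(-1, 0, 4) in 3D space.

d = √[(x₂-x₁)² + (y₂-y₁)² + (z₂-z₁)²]
  = √[(-6)² + 1² + 7²]
  = √[36 + 1 + 49]
  = √86
  ≈ 9.274

9.274


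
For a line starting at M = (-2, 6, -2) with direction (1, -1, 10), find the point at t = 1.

P(t) = M + t·d
  = (-2 + 1·1, 6 + (-1)·1, -2 + 10·1)
  = (-2 + 1, 6 - 1, -2 + 10)
  = (-1, 5, 8)

(-1, 5, 8)


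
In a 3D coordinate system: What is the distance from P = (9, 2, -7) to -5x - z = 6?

distance = |a·x₀ + b·y₀ + c·z₀ - d| / √(a² + b² + c²)
  = |(-5)·9 + 0·2 + (-1)·(-7) - 6| / √((-5)² + 0² + (-1)²)
  = |-45 + 0 + 7 - 6| / √(25 + 0 + 1)
  = |-44| / √26
  = 44 / 5.099
  ≈ 8.629

8.629


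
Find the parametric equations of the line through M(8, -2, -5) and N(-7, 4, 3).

Direction vector d = N - M = (-7 - 8, 4 + 2, 3 + 5) = (-15, 6, 8)
Parametric form r = M + t·d:
x = 8 - 15t, y = -2 + 6t, z = -5 + 8t

x = 8 - 15t, y = -2 + 6t, z = -5 + 8t


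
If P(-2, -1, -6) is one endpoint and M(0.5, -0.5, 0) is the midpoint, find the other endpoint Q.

Q = 2M - P
  = (2·0.5 - (-2), 2·(-0.5) - (-1), 2·0 - (-6))
  = (1 + 2, -1 + 1, 0 + 6)
  = (3, 0, 6)

(3, 0, 6)


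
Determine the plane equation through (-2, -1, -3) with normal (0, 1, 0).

The plane through P with normal n = (a, b, c) satisfies n·(r - P) = 0,
i.e. ax + by + cz = a·x₀ + b·y₀ + c·z₀.
d = 0·(-2) + 1·(-1) + 0·(-3)
  = 0 - 1 + 0
  = -1
Equation: y = -1

y = -1


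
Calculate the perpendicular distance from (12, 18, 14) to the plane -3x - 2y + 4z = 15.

distance = |a·x₀ + b·y₀ + c·z₀ - d| / √(a² + b² + c²)
  = |(-3)·12 + (-2)·18 + 4·14 - 15| / √((-3)² + (-2)² + 4²)
  = |-36 - 36 + 56 - 15| / √(9 + 4 + 16)
  = |-31| / √29
  = 31 / 5.385
  ≈ 5.757

5.757


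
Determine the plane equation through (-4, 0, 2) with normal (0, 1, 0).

The plane through P with normal n = (a, b, c) satisfies n·(r - P) = 0,
i.e. ax + by + cz = a·x₀ + b·y₀ + c·z₀.
d = 0·(-4) + 1·0 + 0·2
  = 0 + 0 + 0
  = 0
Equation: y = 0

y = 0


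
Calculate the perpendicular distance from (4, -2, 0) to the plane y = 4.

distance = |a·x₀ + b·y₀ + c·z₀ - d| / √(a² + b² + c²)
  = |0·4 + 1·(-2) + 0·0 - 4| / √(0² + 1² + 0²)
  = |0 - 2 + 0 - 4| / √(0 + 1 + 0)
  = |-6| / √1
  = 6 / 1
  ≈ 6

6


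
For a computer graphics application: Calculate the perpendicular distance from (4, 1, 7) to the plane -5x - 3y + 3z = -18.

distance = |a·x₀ + b·y₀ + c·z₀ - d| / √(a² + b² + c²)
  = |(-5)·4 + (-3)·1 + 3·7 - (-18)| / √((-5)² + (-3)² + 3²)
  = |-20 - 3 + 21 + 18| / √(25 + 9 + 9)
  = |16| / √43
  = 16 / 6.557
  ≈ 2.44

2.44


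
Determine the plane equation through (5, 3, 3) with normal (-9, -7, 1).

The plane through P with normal n = (a, b, c) satisfies n·(r - P) = 0,
i.e. ax + by + cz = a·x₀ + b·y₀ + c·z₀.
d = (-9)·5 + (-7)·3 + 1·3
  = -45 - 21 + 3
  = -63
Equation: -9x - 7y + z = -63

-9x - 7y + z = -63


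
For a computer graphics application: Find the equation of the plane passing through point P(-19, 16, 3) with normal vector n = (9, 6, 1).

The plane through P with normal n = (a, b, c) satisfies n·(r - P) = 0,
i.e. ax + by + cz = a·x₀ + b·y₀ + c·z₀.
d = 9·(-19) + 6·16 + 1·3
  = -171 + 96 + 3
  = -72
Equation: 9x + 6y + z = -72

9x + 6y + z = -72


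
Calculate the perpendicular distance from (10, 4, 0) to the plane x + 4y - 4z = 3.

distance = |a·x₀ + b·y₀ + c·z₀ - d| / √(a² + b² + c²)
  = |1·10 + 4·4 + (-4)·0 - 3| / √(1² + 4² + (-4)²)
  = |10 + 16 + 0 - 3| / √(1 + 16 + 16)
  = |23| / √33
  = 23 / 5.745
  ≈ 4.004

4.004


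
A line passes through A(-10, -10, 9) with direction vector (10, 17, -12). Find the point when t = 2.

P(t) = A + t·d
  = (-10 + 10·2, -10 + 17·2, 9 + (-12)·2)
  = (-10 + 20, -10 + 34, 9 - 24)
  = (10, 24, -15)

(10, 24, -15)


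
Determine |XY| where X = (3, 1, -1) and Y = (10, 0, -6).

d = √[(x₂-x₁)² + (y₂-y₁)² + (z₂-z₁)²]
  = √[7² + (-1)² + (-5)²]
  = √[49 + 1 + 25]
  = √75
  ≈ 8.66

8.66


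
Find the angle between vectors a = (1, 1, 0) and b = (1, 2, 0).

a·b = 1·1 + 1·2 + 0·0 = 1 + 2 + 0 = 3
|a| = √(1² + 1² + 0²) = √2 ≈ 1.414
|b| = √(1² + 2² + 0²) = √5 ≈ 2.236
cos θ = (a·b)/(|a||b|) = 3/(1.414·2.236) ≈ 0.9487
θ = arccos(0.9487) ≈ 18.43°

18.43°
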